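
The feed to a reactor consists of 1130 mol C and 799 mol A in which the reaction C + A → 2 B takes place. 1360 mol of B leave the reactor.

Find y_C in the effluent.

0.233

For B: n = n₀ + 2ξ → 1360 = 0 + 2ξ, giving ξ = 680 mol.
Outlet amounts (n = n₀ + ν ξ):
  C: 1130 − 1(680) = 450
  A: 799 − 1(680) = 119
  B: 0 + 2(680) = 1360
Total out = 1929 mol; y_C = 450 / 1929 = 0.2333.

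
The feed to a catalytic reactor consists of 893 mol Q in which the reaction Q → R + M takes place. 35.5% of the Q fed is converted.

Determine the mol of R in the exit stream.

Q reacted = 0.355 × 893 = 317 mol; ν_Q = −1, so ξ = 317/1 = 317 mol.
Outlet amounts (n = n₀ + ν ξ):
  Q: 893 − 1(317) = 576
  R: 0 + 1(317) = 317
  M: 0 + 1(317) = 317

317 mol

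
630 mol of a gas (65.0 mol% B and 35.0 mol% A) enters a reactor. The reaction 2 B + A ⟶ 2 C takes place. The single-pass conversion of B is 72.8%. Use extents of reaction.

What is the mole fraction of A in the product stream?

B reacted = 0.728 × 409.5 = 298.1 mol; ν_B = −2, so ξ = 298.1/2 = 149.1 mol.
Outlet amounts (n = n₀ + ν ξ):
  B: 409.5 − 2(149.1) = 111.4
  A: 220.5 − 1(149.1) = 71.44
  C: 0 + 2(149.1) = 298.1
Total out = 480.9 mol; y_A = 71.44 / 480.9 = 0.1485.

0.149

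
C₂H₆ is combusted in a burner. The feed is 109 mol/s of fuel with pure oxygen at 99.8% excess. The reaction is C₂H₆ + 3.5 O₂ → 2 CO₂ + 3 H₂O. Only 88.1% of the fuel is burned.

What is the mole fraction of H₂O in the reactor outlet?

0.313

Stoichiometric O₂ = 3.5 × 109 = 381.5 mol/s; O₂ fed = 381.5 × 1.998 = 762.2 mol/s.
Fuel reacted = 0.881 × 109 → ξ = 96.03 mol/s.
Outlet (n = n₀ + ν ξ):
  C₂H₆: 109 − 1(96.03) = 12.97
  O₂: 762.2 − 3.5(96.03) = 426.1
  CO₂: 0 + 2(96.03) = 192.1
  H₂O: 0 + 3(96.03) = 288.1
Total out = 919.3 mol/s; y_H₂O = 288.1 / 919.3 = 0.3134.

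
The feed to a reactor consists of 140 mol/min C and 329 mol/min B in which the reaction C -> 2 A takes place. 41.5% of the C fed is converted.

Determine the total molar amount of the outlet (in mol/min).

527 mol/min

C reacted = 0.415 × 140 = 58.1 mol/min; ν_C = −1, so ξ = 58.1/1 = 58.1 mol/min.
Outlet amounts (n = n₀ + ν ξ):
  C: 140 − 1(58.1) = 81.9
  A: 0 + 2(58.1) = 116.2
  B: 329 (inert)
Total out = 81.9 + 116.2 + 329 = 527.1 mol/min.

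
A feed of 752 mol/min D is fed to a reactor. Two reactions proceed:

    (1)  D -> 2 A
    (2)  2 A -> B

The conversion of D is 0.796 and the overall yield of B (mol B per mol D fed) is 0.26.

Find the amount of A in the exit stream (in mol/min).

Conversion of D: D consumed = 1ξ₁ = 0.796 × 752 → ξ₁ = 598.6 mol/min.
Yield of B: 1ξ₂ / 752 = 0.26 → ξ₂ = 195.5 mol/min.
Outlet amounts (n = n₀ + Σ ν·ξ):
  D: 752 − 1(598.6) = 153.4
  A: 0 + 2(598.6) − 2(195.5) = 806.1
  B: 0 + 1(195.5) = 195.5

806 mol/min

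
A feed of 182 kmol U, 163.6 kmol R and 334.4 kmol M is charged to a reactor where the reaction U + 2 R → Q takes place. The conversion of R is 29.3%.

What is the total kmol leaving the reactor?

R reacted = 0.293 × 163.6 = 47.93 kmol; ν_R = −2, so ξ = 47.93/2 = 23.97 kmol.
Outlet amounts (n = n₀ + ν ξ):
  U: 182 − 1(23.97) = 158
  R: 163.6 − 2(23.97) = 115.7
  Q: 0 + 1(23.97) = 23.97
  M: 334.4 (inert)
Total out = 158 + 115.7 + 23.97 + 334.4 = 632.1 kmol.

632 kmol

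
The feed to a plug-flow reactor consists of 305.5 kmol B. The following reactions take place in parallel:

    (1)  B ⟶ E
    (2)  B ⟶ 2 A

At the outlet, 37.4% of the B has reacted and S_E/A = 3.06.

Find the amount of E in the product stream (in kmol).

98.2 kmol

Conversion of B: B consumed = 0.374 × 305.5 = 114.3 kmol = 1ξ₁ + 1ξ₂.
Selectivity: 1ξ₁ / (2ξ₂) = 3.06 → ξ₁ = 6.12 ξ₂.
Substitute: (1·6.12 + 1) ξ₂ = 114.3 → ξ₂ = 16.05 kmol, ξ₁ = 98.21 kmol.
Outlet amounts (n = n₀ + Σ ν·ξ):
  B: 305.5 − 1(98.21) − 1(16.05) = 191.2
  E: 0 + 1(98.21) = 98.21
  A: 0 + 2(16.05) = 32.09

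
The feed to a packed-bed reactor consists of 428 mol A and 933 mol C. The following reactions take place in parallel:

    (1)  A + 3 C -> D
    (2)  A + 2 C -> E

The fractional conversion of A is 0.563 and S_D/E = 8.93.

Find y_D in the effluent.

Conversion of A: A consumed = 0.563 × 428 = 241 mol = 1ξ₁ + 1ξ₂.
Selectivity: 1ξ₁ / (1ξ₂) = 8.93 → ξ₁ = 8.93 ξ₂.
Substitute: (1·8.93 + 1) ξ₂ = 241 → ξ₂ = 24.27 mol, ξ₁ = 216.7 mol.
Outlet amounts (n = n₀ + Σ ν·ξ):
  A: 428 − 1(216.7) − 1(24.27) = 187
  C: 933 − 3(216.7) − 2(24.27) = 234.4
  D: 0 + 1(216.7) = 216.7
  E: 0 + 1(24.27) = 24.27
Total out = 662.4 mol; y_D = 216.7 / 662.4 = 0.3272.

0.327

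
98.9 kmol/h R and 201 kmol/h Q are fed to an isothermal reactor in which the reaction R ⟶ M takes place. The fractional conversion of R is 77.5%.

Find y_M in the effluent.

0.256

R reacted = 0.775 × 98.9 = 76.65 kmol/h; ν_R = −1, so ξ = 76.65/1 = 76.65 kmol/h.
Outlet amounts (n = n₀ + ν ξ):
  R: 98.9 − 1(76.65) = 22.25
  M: 0 + 1(76.65) = 76.65
  Q: 201 (inert)
Total out = 299.9 kmol/h; y_M = 76.65 / 299.9 = 0.2556.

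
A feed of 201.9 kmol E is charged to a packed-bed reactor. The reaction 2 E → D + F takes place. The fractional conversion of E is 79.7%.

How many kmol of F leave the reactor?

E reacted = 0.797 × 201.9 = 160.9 kmol; ν_E = −2, so ξ = 160.9/2 = 80.46 kmol.
Outlet amounts (n = n₀ + ν ξ):
  E: 201.9 − 2(80.46) = 40.99
  D: 0 + 1(80.46) = 80.46
  F: 0 + 1(80.46) = 80.46

80.5 kmol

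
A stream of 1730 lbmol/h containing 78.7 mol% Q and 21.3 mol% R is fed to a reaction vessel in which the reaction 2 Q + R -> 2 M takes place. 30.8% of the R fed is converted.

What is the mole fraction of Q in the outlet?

R reacted = 0.308 × 368.5 = 113.5 lbmol/h; ν_R = −1, so ξ = 113.5/1 = 113.5 lbmol/h.
Outlet amounts (n = n₀ + ν ξ):
  Q: 1362 − 2(113.5) = 1135
  R: 368.5 − 1(113.5) = 255
  M: 0 + 2(113.5) = 227
Total out = 1617 lbmol/h; y_Q = 1135 / 1617 = 0.7018.

0.702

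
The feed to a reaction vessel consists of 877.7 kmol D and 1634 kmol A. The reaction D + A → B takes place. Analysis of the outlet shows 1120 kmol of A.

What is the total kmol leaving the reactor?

For A: n = n₀ − 1ξ → 1120 = 1634 − 1ξ, giving ξ = 514 kmol.
Outlet amounts (n = n₀ + ν ξ):
  D: 877.7 − 1(514) = 363.7
  A: 1634 − 1(514) = 1120
  B: 0 + 1(514) = 514
Total out = 363.7 + 1120 + 514 = 1998 kmol.

2000 kmol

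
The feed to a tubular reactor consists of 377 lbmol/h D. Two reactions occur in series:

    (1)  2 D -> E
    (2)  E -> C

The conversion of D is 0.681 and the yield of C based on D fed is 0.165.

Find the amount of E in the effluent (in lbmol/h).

Conversion of D: D consumed = 2ξ₁ = 0.681 × 377 → ξ₁ = 128.4 lbmol/h.
Yield of C: 1ξ₂ / 377 = 0.165 → ξ₂ = 62.21 lbmol/h.
Outlet amounts (n = n₀ + Σ ν·ξ):
  D: 377 − 2(128.4) = 120.3
  E: 0 + 1(128.4) − 1(62.21) = 66.16
  C: 0 + 1(62.21) = 62.21

66.2 lbmol/h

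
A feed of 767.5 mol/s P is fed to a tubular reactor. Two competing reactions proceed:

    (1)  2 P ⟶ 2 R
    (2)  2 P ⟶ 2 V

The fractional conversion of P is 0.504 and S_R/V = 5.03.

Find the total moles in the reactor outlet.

768 mol/s

Conversion of P: P consumed = 0.504 × 767.5 = 386.8 mol/s = 2ξ₁ + 2ξ₂.
Selectivity: 2ξ₁ / (2ξ₂) = 5.03 → ξ₁ = 5.03 ξ₂.
Substitute: (2·5.03 + 2) ξ₂ = 386.8 → ξ₂ = 32.07 mol/s, ξ₁ = 161.3 mol/s.
Outlet amounts (n = n₀ + Σ ν·ξ):
  P: 767.5 − 2(161.3) − 2(32.07) = 380.7
  R: 0 + 2(161.3) = 322.7
  V: 0 + 2(32.07) = 64.15
Total out = 380.7 + 322.7 + 64.15 = 767.5 mol/s.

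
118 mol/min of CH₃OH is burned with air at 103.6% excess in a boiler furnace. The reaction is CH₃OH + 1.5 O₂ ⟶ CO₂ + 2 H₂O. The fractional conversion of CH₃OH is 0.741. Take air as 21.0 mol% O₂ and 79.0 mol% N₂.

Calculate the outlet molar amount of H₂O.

Stoichiometric O₂ = 1.5 × 118 = 177 mol/min; O₂ fed = 177 × 2.036 = 360.4 mol/min.
N₂ fed = 360.4 × 79/21 = 1356 mol/min.
Fuel reacted = 0.741 × 118 → ξ = 87.44 mol/min.
Outlet (n = n₀ + ν ξ):
  CH₃OH: 118 − 1(87.44) = 30.56
  O₂: 360.4 − 1.5(87.44) = 229.2
  N₂: 1356 (inert)
  CO₂: 0 + 1(87.44) = 87.44
  H₂O: 0 + 2(87.44) = 174.9

175 mol/min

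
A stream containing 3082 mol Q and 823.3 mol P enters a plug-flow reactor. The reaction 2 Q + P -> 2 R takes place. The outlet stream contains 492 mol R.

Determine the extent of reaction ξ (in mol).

For R: n = n₀ + 2ξ → 492 = 0 + 2ξ, giving ξ = 246 mol.
Outlet amounts (n = n₀ + ν ξ):
  Q: 3082 − 2(246) = 2590
  P: 823.3 − 1(246) = 577.3
  R: 0 + 2(246) = 492

ξ = 246 mol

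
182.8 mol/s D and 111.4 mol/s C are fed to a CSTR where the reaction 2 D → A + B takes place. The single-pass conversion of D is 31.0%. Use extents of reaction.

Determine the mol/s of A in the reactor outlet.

28.3 mol/s

D reacted = 0.31 × 182.8 = 56.67 mol/s; ν_D = −2, so ξ = 56.67/2 = 28.33 mol/s.
Outlet amounts (n = n₀ + ν ξ):
  D: 182.8 − 2(28.33) = 126.1
  A: 0 + 1(28.33) = 28.33
  B: 0 + 1(28.33) = 28.33
  C: 111.4 (inert)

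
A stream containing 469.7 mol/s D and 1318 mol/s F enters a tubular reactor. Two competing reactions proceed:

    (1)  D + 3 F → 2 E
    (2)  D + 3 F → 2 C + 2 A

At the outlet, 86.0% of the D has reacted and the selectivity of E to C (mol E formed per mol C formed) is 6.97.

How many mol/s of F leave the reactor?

Conversion of D: D consumed = 0.86 × 469.7 = 403.9 mol/s = 1ξ₁ + 1ξ₂.
Selectivity: 2ξ₁ / (2ξ₂) = 6.97 → ξ₁ = 6.97 ξ₂.
Substitute: (1·6.97 + 1) ξ₂ = 403.9 → ξ₂ = 50.68 mol/s, ξ₁ = 353.3 mol/s.
Outlet amounts (n = n₀ + Σ ν·ξ):
  D: 469.7 − 1(353.3) − 1(50.68) = 65.76
  F: 1318 − 3(353.3) − 3(50.68) = 106.2
  E: 0 + 2(353.3) = 706.5
  C: 0 + 2(50.68) = 101.4
  A: 0 + 2(50.68) = 101.4

106 mol/s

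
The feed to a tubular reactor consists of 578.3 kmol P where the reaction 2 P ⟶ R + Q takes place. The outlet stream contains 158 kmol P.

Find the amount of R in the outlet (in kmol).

For P: n = n₀ − 2ξ → 158 = 578.3 − 2ξ, giving ξ = 210.1 kmol.
Outlet amounts (n = n₀ + ν ξ):
  P: 578.3 − 2(210.1) = 158
  R: 0 + 1(210.1) = 210.1
  Q: 0 + 1(210.1) = 210.1

210 kmol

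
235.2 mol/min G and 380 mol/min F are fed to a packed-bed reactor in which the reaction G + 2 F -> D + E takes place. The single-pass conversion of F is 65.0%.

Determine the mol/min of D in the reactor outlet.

124 mol/min

F reacted = 0.65 × 380 = 247 mol/min; ν_F = −2, so ξ = 247/2 = 123.5 mol/min.
Outlet amounts (n = n₀ + ν ξ):
  G: 235.2 − 1(123.5) = 111.7
  F: 380 − 2(123.5) = 133
  D: 0 + 1(123.5) = 123.5
  E: 0 + 1(123.5) = 123.5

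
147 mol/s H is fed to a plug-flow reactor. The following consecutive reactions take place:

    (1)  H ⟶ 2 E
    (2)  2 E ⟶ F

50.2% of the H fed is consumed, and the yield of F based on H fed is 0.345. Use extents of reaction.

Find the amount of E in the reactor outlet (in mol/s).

Conversion of H: H consumed = 1ξ₁ = 0.502 × 147 → ξ₁ = 73.79 mol/s.
Yield of F: 1ξ₂ / 147 = 0.345 → ξ₂ = 50.71 mol/s.
Outlet amounts (n = n₀ + Σ ν·ξ):
  H: 147 − 1(73.79) = 73.21
  E: 0 + 2(73.79) − 2(50.71) = 46.16
  F: 0 + 1(50.71) = 50.71

46.2 mol/s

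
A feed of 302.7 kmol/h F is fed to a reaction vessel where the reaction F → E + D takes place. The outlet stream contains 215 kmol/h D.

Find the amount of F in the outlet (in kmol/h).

87.7 kmol/h

For D: n = n₀ + 1ξ → 215 = 0 + 1ξ, giving ξ = 215 kmol/h.
Outlet amounts (n = n₀ + ν ξ):
  F: 302.7 − 1(215) = 87.7
  E: 0 + 1(215) = 215
  D: 0 + 1(215) = 215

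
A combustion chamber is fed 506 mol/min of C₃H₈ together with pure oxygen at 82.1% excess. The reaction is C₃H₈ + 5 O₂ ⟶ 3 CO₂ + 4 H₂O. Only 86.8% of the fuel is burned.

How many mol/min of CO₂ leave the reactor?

Stoichiometric O₂ = 5 × 506 = 2530 mol/min; O₂ fed = 2530 × 1.821 = 4607 mol/min.
Fuel reacted = 0.868 × 506 → ξ = 439.2 mol/min.
Outlet (n = n₀ + ν ξ):
  C₃H₈: 506 − 1(439.2) = 66.79
  O₂: 4607 − 5(439.2) = 2411
  CO₂: 0 + 3(439.2) = 1318
  H₂O: 0 + 4(439.2) = 1757

1320 mol/min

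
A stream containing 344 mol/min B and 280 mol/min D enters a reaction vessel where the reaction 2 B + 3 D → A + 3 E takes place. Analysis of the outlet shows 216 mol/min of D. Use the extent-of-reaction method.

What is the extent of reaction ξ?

ξ = 21.3 mol/min

For D: n = n₀ − 3ξ → 216 = 280 − 3ξ, giving ξ = 21.33 mol/min.
Outlet amounts (n = n₀ + ν ξ):
  B: 344 − 2(21.33) = 301.3
  D: 280 − 3(21.33) = 216
  A: 0 + 1(21.33) = 21.33
  E: 0 + 3(21.33) = 64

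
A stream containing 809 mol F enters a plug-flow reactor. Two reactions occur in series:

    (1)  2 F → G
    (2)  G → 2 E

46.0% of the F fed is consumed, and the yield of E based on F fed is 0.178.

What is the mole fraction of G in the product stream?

Conversion of F: F consumed = 2ξ₁ = 0.46 × 809 → ξ₁ = 186.1 mol.
Yield of E: 2ξ₂ / 809 = 0.178 → ξ₂ = 72 mol.
Outlet amounts (n = n₀ + Σ ν·ξ):
  F: 809 − 2(186.1) = 436.9
  G: 0 + 1(186.1) − 1(72) = 114.1
  E: 0 + 2(72) = 144
Total out = 694.9 mol; y_G = 114.1 / 694.9 = 0.1641.

0.164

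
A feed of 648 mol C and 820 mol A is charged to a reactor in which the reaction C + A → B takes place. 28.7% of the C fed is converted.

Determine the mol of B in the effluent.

C reacted = 0.287 × 648 = 186 mol; ν_C = −1, so ξ = 186/1 = 186 mol.
Outlet amounts (n = n₀ + ν ξ):
  C: 648 − 1(186) = 462
  A: 820 − 1(186) = 634
  B: 0 + 1(186) = 186

186 mol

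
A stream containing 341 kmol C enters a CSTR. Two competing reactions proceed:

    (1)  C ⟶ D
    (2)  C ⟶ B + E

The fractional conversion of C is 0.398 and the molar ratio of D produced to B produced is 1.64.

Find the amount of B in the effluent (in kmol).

51.4 kmol

Conversion of C: C consumed = 0.398 × 341 = 135.7 kmol = 1ξ₁ + 1ξ₂.
Selectivity: 1ξ₁ / (1ξ₂) = 1.64 → ξ₁ = 1.64 ξ₂.
Substitute: (1·1.64 + 1) ξ₂ = 135.7 → ξ₂ = 51.41 kmol, ξ₁ = 84.31 kmol.
Outlet amounts (n = n₀ + Σ ν·ξ):
  C: 341 − 1(84.31) − 1(51.41) = 205.3
  D: 0 + 1(84.31) = 84.31
  B: 0 + 1(51.41) = 51.41
  E: 0 + 1(51.41) = 51.41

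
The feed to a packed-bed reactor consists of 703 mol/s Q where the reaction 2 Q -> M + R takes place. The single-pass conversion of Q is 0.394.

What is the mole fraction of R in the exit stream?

0.197

Q reacted = 0.394 × 703 = 277 mol/s; ν_Q = −2, so ξ = 277/2 = 138.5 mol/s.
Outlet amounts (n = n₀ + ν ξ):
  Q: 703 − 2(138.5) = 426
  M: 0 + 1(138.5) = 138.5
  R: 0 + 1(138.5) = 138.5
Total out = 703 mol/s; y_R = 138.5 / 703 = 0.197.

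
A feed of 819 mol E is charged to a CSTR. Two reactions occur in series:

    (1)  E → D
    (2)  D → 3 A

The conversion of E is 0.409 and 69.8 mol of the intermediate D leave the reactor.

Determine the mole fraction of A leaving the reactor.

0.59

Conversion of E: E consumed = 1ξ₁ = 0.409 × 819 → ξ₁ = 335 mol.
D balance: n_D = 0 + 1ξ₁ − 1ξ₂ = 69.8 → ξ₂ = (1·335 − 69.8)/1 = 265.2 mol.
Outlet amounts (n = n₀ + Σ ν·ξ):
  E: 819 − 1(335) = 484
  D: 0 + 1(335) − 1(265.2) = 69.8
  A: 0 + 3(265.2) = 795.5
Total out = 1349 mol; y_A = 795.5 / 1349 = 0.5896.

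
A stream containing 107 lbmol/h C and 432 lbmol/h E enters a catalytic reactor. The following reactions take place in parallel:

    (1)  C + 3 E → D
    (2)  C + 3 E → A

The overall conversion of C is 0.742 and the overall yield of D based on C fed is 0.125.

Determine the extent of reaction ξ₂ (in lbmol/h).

ξ₂ = 66 lbmol/h

Yield of D: 1ξ₁ / 107 = 0.125 → ξ₁ = 13.38 lbmol/h.
Conversion of C: 1ξ₁ + 1ξ₂ = 0.742 × 107 = 79.39 → ξ₂ = 66.02 lbmol/h.
Outlet amounts (n = n₀ + Σ ν·ξ):
  C: 107 − 1(13.38) − 1(66.02) = 27.61
  E: 432 − 3(13.38) − 3(66.02) = 193.8
  D: 0 + 1(13.38) = 13.38
  A: 0 + 1(66.02) = 66.02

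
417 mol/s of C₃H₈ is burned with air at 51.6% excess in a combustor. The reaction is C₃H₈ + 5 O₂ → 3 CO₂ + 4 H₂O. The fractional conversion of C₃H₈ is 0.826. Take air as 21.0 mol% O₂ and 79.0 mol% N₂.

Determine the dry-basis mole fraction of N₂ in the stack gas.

Stoichiometric O₂ = 5 × 417 = 2085 mol/s; O₂ fed = 2085 × 1.516 = 3161 mol/s.
N₂ fed = 3161 × 79/21 = 11890 mol/s.
Fuel reacted = 0.826 × 417 → ξ = 344.4 mol/s.
Outlet (n = n₀ + ν ξ):
  C₃H₈: 417 − 1(344.4) = 72.56
  O₂: 3161 − 5(344.4) = 1439
  N₂: 11890 (inert)
  CO₂: 0 + 3(344.4) = 1033
  H₂O: 0 + 4(344.4) = 1378
Dry total = 14440 mol/s; y_N₂ (dry) = 11890 / 14440 = 0.8237.

0.824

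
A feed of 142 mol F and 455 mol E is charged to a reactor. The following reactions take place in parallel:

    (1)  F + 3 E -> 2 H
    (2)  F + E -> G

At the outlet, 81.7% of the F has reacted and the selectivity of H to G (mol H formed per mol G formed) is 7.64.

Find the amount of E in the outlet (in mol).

Conversion of F: F consumed = 0.817 × 142 = 116 mol = 1ξ₁ + 1ξ₂.
Selectivity: 2ξ₁ / (1ξ₂) = 7.64 → ξ₁ = 3.82 ξ₂.
Substitute: (1·3.82 + 1) ξ₂ = 116 → ξ₂ = 24.07 mol, ξ₁ = 91.94 mol.
Outlet amounts (n = n₀ + Σ ν·ξ):
  F: 142 − 1(91.94) − 1(24.07) = 25.99
  E: 455 − 3(91.94) − 1(24.07) = 155.1
  H: 0 + 2(91.94) = 183.9
  G: 0 + 1(24.07) = 24.07

155 mol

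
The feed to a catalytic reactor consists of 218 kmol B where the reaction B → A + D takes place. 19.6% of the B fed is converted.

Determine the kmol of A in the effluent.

B reacted = 0.196 × 218 = 42.73 kmol; ν_B = −1, so ξ = 42.73/1 = 42.73 kmol.
Outlet amounts (n = n₀ + ν ξ):
  B: 218 − 1(42.73) = 175.3
  A: 0 + 1(42.73) = 42.73
  D: 0 + 1(42.73) = 42.73

42.7 kmol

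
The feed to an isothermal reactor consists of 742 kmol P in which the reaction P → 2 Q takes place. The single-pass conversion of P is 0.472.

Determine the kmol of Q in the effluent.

P reacted = 0.472 × 742 = 350.2 kmol; ν_P = −1, so ξ = 350.2/1 = 350.2 kmol.
Outlet amounts (n = n₀ + ν ξ):
  P: 742 − 1(350.2) = 391.8
  Q: 0 + 2(350.2) = 700.4

700 kmol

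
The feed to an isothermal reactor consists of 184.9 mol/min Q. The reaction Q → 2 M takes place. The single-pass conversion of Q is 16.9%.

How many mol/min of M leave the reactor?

Q reacted = 0.169 × 184.9 = 31.25 mol/min; ν_Q = −1, so ξ = 31.25/1 = 31.25 mol/min.
Outlet amounts (n = n₀ + ν ξ):
  Q: 184.9 − 1(31.25) = 153.7
  M: 0 + 2(31.25) = 62.5

62.5 mol/min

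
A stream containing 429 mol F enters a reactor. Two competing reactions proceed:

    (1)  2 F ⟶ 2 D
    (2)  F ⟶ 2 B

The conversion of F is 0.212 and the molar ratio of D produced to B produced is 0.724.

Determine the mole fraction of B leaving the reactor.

0.159

Conversion of F: F consumed = 0.212 × 429 = 90.95 mol = 2ξ₁ + 1ξ₂.
Selectivity: 2ξ₁ / (2ξ₂) = 0.724 → ξ₁ = 0.724 ξ₂.
Substitute: (2·0.724 + 1) ξ₂ = 90.95 → ξ₂ = 37.15 mol, ξ₁ = 26.9 mol.
Outlet amounts (n = n₀ + Σ ν·ξ):
  F: 429 − 2(26.9) − 1(37.15) = 338.1
  D: 0 + 2(26.9) = 53.8
  B: 0 + 2(37.15) = 74.3
Total out = 466.2 mol; y_B = 74.3 / 466.2 = 0.1594.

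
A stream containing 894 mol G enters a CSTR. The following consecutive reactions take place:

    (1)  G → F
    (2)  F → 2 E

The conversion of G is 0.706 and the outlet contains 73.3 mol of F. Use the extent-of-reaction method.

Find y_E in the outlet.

0.768

Conversion of G: G consumed = 1ξ₁ = 0.706 × 894 → ξ₁ = 631.2 mol.
F balance: n_F = 0 + 1ξ₁ − 1ξ₂ = 73.3 → ξ₂ = (1·631.2 − 73.3)/1 = 557.9 mol.
Outlet amounts (n = n₀ + Σ ν·ξ):
  G: 894 − 1(631.2) = 262.8
  F: 0 + 1(631.2) − 1(557.9) = 73.3
  E: 0 + 2(557.9) = 1116
Total out = 1452 mol; y_E = 1116 / 1452 = 0.7685.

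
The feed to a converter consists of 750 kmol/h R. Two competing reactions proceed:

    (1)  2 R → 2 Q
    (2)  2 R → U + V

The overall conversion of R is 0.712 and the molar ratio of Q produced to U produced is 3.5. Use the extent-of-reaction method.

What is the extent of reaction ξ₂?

ξ₂ = 97.1 kmol/h

Conversion of R: R consumed = 0.712 × 750 = 534 kmol/h = 2ξ₁ + 2ξ₂.
Selectivity: 2ξ₁ / (1ξ₂) = 3.5 → ξ₁ = 1.75 ξ₂.
Substitute: (2·1.75 + 2) ξ₂ = 534 → ξ₂ = 97.09 kmol/h, ξ₁ = 169.9 kmol/h.
Outlet amounts (n = n₀ + Σ ν·ξ):
  R: 750 − 2(169.9) − 2(97.09) = 216
  Q: 0 + 2(169.9) = 339.8
  U: 0 + 1(97.09) = 97.09
  V: 0 + 1(97.09) = 97.09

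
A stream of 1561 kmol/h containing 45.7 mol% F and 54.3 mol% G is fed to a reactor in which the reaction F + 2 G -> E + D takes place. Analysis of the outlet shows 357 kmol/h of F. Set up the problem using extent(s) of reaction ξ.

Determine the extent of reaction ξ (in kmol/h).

ξ = 356 kmol/h

For F: n = n₀ − 1ξ → 357 = 713.4 − 1ξ, giving ξ = 356.4 kmol/h.
Outlet amounts (n = n₀ + ν ξ):
  F: 713.4 − 1(356.4) = 357
  G: 847.6 − 2(356.4) = 134.9
  E: 0 + 1(356.4) = 356.4
  D: 0 + 1(356.4) = 356.4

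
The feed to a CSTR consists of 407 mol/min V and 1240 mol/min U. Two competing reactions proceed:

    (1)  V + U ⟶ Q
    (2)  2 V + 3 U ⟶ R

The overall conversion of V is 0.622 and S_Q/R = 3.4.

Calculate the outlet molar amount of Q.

159 mol/min

Conversion of V: V consumed = 0.622 × 407 = 253.2 mol/min = 1ξ₁ + 2ξ₂.
Selectivity: 1ξ₁ / (1ξ₂) = 3.4 → ξ₁ = 3.4 ξ₂.
Substitute: (1·3.4 + 2) ξ₂ = 253.2 → ξ₂ = 46.88 mol/min, ξ₁ = 159.4 mol/min.
Outlet amounts (n = n₀ + Σ ν·ξ):
  V: 407 − 1(159.4) − 2(46.88) = 153.8
  U: 1240 − 1(159.4) − 3(46.88) = 940
  Q: 0 + 1(159.4) = 159.4
  R: 0 + 1(46.88) = 46.88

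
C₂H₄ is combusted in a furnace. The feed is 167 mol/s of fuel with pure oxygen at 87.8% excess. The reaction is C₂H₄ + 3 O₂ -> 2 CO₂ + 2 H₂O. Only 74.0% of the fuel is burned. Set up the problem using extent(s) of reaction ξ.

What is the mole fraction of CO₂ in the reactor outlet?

Stoichiometric O₂ = 3 × 167 = 501 mol/s; O₂ fed = 501 × 1.878 = 940.9 mol/s.
Fuel reacted = 0.74 × 167 → ξ = 123.6 mol/s.
Outlet (n = n₀ + ν ξ):
  C₂H₄: 167 − 1(123.6) = 43.42
  O₂: 940.9 − 3(123.6) = 570.1
  CO₂: 0 + 2(123.6) = 247.2
  H₂O: 0 + 2(123.6) = 247.2
Total out = 1108 mol/s; y_CO₂ = 247.2 / 1108 = 0.2231.

0.223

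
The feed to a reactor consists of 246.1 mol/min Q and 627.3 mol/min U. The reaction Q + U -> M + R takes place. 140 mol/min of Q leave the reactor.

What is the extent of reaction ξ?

For Q: n = n₀ − 1ξ → 140 = 246.1 − 1ξ, giving ξ = 106.1 mol/min.
Outlet amounts (n = n₀ + ν ξ):
  Q: 246.1 − 1(106.1) = 140
  U: 627.3 − 1(106.1) = 521.2
  M: 0 + 1(106.1) = 106.1
  R: 0 + 1(106.1) = 106.1

ξ = 106 mol/min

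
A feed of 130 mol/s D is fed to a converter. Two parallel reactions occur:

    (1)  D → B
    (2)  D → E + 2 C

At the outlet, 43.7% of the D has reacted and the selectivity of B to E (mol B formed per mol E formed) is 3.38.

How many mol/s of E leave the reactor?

Conversion of D: D consumed = 0.437 × 130 = 56.81 mol/s = 1ξ₁ + 1ξ₂.
Selectivity: 1ξ₁ / (1ξ₂) = 3.38 → ξ₁ = 3.38 ξ₂.
Substitute: (1·3.38 + 1) ξ₂ = 56.81 → ξ₂ = 12.97 mol/s, ξ₁ = 43.84 mol/s.
Outlet amounts (n = n₀ + Σ ν·ξ):
  D: 130 − 1(43.84) − 1(12.97) = 73.19
  B: 0 + 1(43.84) = 43.84
  E: 0 + 1(12.97) = 12.97
  C: 0 + 2(12.97) = 25.94

13 mol/s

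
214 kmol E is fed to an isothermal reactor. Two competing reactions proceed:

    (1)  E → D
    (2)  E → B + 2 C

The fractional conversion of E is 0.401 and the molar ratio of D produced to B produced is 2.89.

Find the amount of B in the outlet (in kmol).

Conversion of E: E consumed = 0.401 × 214 = 85.81 kmol = 1ξ₁ + 1ξ₂.
Selectivity: 1ξ₁ / (1ξ₂) = 2.89 → ξ₁ = 2.89 ξ₂.
Substitute: (1·2.89 + 1) ξ₂ = 85.81 → ξ₂ = 22.06 kmol, ξ₁ = 63.75 kmol.
Outlet amounts (n = n₀ + Σ ν·ξ):
  E: 214 − 1(63.75) − 1(22.06) = 128.2
  D: 0 + 1(63.75) = 63.75
  B: 0 + 1(22.06) = 22.06
  C: 0 + 2(22.06) = 44.12

22.1 kmol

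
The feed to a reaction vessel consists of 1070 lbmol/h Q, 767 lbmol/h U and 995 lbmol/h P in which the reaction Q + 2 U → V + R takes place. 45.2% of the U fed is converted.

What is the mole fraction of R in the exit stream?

U reacted = 0.452 × 767 = 346.7 lbmol/h; ν_U = −2, so ξ = 346.7/2 = 173.3 lbmol/h.
Outlet amounts (n = n₀ + ν ξ):
  Q: 1070 − 1(173.3) = 896.7
  U: 767 − 2(173.3) = 420.3
  V: 0 + 1(173.3) = 173.3
  R: 0 + 1(173.3) = 173.3
  P: 995 (inert)
Total out = 2659 lbmol/h; y_R = 173.3 / 2659 = 0.0652.

0.0652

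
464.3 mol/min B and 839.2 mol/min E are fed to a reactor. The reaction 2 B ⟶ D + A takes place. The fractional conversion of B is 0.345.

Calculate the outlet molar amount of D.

80.1 mol/min

B reacted = 0.345 × 464.3 = 160.2 mol/min; ν_B = −2, so ξ = 160.2/2 = 80.09 mol/min.
Outlet amounts (n = n₀ + ν ξ):
  B: 464.3 − 2(80.09) = 304.1
  D: 0 + 1(80.09) = 80.09
  A: 0 + 1(80.09) = 80.09
  E: 839.2 (inert)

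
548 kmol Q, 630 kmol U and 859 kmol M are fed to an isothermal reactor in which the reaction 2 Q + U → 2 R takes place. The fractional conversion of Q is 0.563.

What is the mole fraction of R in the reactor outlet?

Q reacted = 0.563 × 548 = 308.5 kmol; ν_Q = −2, so ξ = 308.5/2 = 154.3 kmol.
Outlet amounts (n = n₀ + ν ξ):
  Q: 548 − 2(154.3) = 239.5
  U: 630 − 1(154.3) = 475.7
  R: 0 + 2(154.3) = 308.5
  M: 859 (inert)
Total out = 1883 kmol; y_R = 308.5 / 1883 = 0.1639.

0.164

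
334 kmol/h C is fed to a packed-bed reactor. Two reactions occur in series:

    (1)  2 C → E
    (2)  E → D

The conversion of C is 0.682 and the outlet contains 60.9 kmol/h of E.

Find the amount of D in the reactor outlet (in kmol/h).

Conversion of C: C consumed = 2ξ₁ = 0.682 × 334 → ξ₁ = 113.9 kmol/h.
E balance: n_E = 0 + 1ξ₁ − 1ξ₂ = 60.9 → ξ₂ = (1·113.9 − 60.9)/1 = 52.99 kmol/h.
Outlet amounts (n = n₀ + Σ ν·ξ):
  C: 334 − 2(113.9) = 106.2
  E: 0 + 1(113.9) − 1(52.99) = 60.9
  D: 0 + 1(52.99) = 52.99

53 kmol/h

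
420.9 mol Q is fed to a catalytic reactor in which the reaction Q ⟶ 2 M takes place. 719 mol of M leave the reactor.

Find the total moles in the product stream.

For M: n = n₀ + 2ξ → 719 = 0 + 2ξ, giving ξ = 359.5 mol.
Outlet amounts (n = n₀ + ν ξ):
  Q: 420.9 − 1(359.5) = 61.4
  M: 0 + 2(359.5) = 719
Total out = 61.4 + 719 = 780.4 mol.

780 mol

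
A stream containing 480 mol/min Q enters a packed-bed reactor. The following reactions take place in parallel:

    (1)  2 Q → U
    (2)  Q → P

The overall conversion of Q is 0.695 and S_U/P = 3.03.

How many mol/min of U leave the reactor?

Conversion of Q: Q consumed = 0.695 × 480 = 333.6 mol/min = 2ξ₁ + 1ξ₂.
Selectivity: 1ξ₁ / (1ξ₂) = 3.03 → ξ₁ = 3.03 ξ₂.
Substitute: (2·3.03 + 1) ξ₂ = 333.6 → ξ₂ = 47.25 mol/min, ξ₁ = 143.2 mol/min.
Outlet amounts (n = n₀ + Σ ν·ξ):
  Q: 480 − 2(143.2) − 1(47.25) = 146.4
  U: 0 + 1(143.2) = 143.2
  P: 0 + 1(47.25) = 47.25

143 mol/min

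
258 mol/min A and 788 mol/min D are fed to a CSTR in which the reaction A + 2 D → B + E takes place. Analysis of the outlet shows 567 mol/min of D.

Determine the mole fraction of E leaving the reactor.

For D: n = n₀ − 2ξ → 567 = 788 − 2ξ, giving ξ = 110.5 mol/min.
Outlet amounts (n = n₀ + ν ξ):
  A: 258 − 1(110.5) = 147.5
  D: 788 − 2(110.5) = 567
  B: 0 + 1(110.5) = 110.5
  E: 0 + 1(110.5) = 110.5
Total out = 935.5 mol/min; y_E = 110.5 / 935.5 = 0.1181.

0.118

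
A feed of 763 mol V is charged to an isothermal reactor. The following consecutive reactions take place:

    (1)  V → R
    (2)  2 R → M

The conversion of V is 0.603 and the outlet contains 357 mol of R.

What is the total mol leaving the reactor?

711 mol

Conversion of V: V consumed = 1ξ₁ = 0.603 × 763 → ξ₁ = 460.1 mol.
R balance: n_R = 0 + 1ξ₁ − 2ξ₂ = 357 → ξ₂ = (1·460.1 − 357)/2 = 51.54 mol.
Outlet amounts (n = n₀ + Σ ν·ξ):
  V: 763 − 1(460.1) = 302.9
  R: 0 + 1(460.1) − 2(51.54) = 357
  M: 0 + 1(51.54) = 51.54
Total out = 302.9 + 357 + 51.54 = 711.5 mol.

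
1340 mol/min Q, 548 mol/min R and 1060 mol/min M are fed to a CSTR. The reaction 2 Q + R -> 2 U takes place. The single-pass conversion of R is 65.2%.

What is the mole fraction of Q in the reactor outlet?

0.241

R reacted = 0.652 × 548 = 357.3 mol/min; ν_R = −1, so ξ = 357.3/1 = 357.3 mol/min.
Outlet amounts (n = n₀ + ν ξ):
  Q: 1340 − 2(357.3) = 625.4
  R: 548 − 1(357.3) = 190.7
  U: 0 + 2(357.3) = 714.6
  M: 1060 (inert)
Total out = 2591 mol/min; y_Q = 625.4 / 2591 = 0.2414.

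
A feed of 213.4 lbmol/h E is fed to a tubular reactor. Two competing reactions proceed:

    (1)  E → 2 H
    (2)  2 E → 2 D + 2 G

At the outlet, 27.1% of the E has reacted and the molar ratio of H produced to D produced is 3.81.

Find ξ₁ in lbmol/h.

Conversion of E: E consumed = 0.271 × 213.4 = 57.83 lbmol/h = 1ξ₁ + 2ξ₂.
Selectivity: 2ξ₁ / (2ξ₂) = 3.81 → ξ₁ = 3.81 ξ₂.
Substitute: (1·3.81 + 2) ξ₂ = 57.83 → ξ₂ = 9.954 lbmol/h, ξ₁ = 37.92 lbmol/h.
Outlet amounts (n = n₀ + Σ ν·ξ):
  E: 213.4 − 1(37.92) − 2(9.954) = 155.6
  H: 0 + 2(37.92) = 75.85
  D: 0 + 2(9.954) = 19.91
  G: 0 + 2(9.954) = 19.91

ξ₁ = 37.9 lbmol/h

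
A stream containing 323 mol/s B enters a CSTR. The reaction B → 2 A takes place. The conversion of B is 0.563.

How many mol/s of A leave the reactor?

B reacted = 0.563 × 323 = 181.8 mol/s; ν_B = −1, so ξ = 181.8/1 = 181.8 mol/s.
Outlet amounts (n = n₀ + ν ξ):
  B: 323 − 1(181.8) = 141.2
  A: 0 + 2(181.8) = 363.7

364 mol/s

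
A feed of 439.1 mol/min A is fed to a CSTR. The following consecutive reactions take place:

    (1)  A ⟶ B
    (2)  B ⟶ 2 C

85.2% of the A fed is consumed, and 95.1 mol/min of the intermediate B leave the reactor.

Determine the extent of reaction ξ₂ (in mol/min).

Conversion of A: A consumed = 1ξ₁ = 0.852 × 439.1 → ξ₁ = 374.1 mol/min.
B balance: n_B = 0 + 1ξ₁ − 1ξ₂ = 95.1 → ξ₂ = (1·374.1 − 95.1)/1 = 279 mol/min.
Outlet amounts (n = n₀ + Σ ν·ξ):
  A: 439.1 − 1(374.1) = 64.99
  B: 0 + 1(374.1) − 1(279) = 95.1
  C: 0 + 2(279) = 558

ξ₂ = 279 mol/min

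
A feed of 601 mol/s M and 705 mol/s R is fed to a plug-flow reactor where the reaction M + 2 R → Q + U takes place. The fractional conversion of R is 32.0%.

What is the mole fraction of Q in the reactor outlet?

0.0945

R reacted = 0.32 × 705 = 225.6 mol/s; ν_R = −2, so ξ = 225.6/2 = 112.8 mol/s.
Outlet amounts (n = n₀ + ν ξ):
  M: 601 − 1(112.8) = 488.2
  R: 705 − 2(112.8) = 479.4
  Q: 0 + 1(112.8) = 112.8
  U: 0 + 1(112.8) = 112.8
Total out = 1193 mol/s; y_Q = 112.8 / 1193 = 0.09454.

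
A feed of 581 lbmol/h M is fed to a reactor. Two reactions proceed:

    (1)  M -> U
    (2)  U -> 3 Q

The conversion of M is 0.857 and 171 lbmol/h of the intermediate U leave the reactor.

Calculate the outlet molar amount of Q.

981 lbmol/h

Conversion of M: M consumed = 1ξ₁ = 0.857 × 581 → ξ₁ = 497.9 lbmol/h.
U balance: n_U = 0 + 1ξ₁ − 1ξ₂ = 171 → ξ₂ = (1·497.9 − 171)/1 = 326.9 lbmol/h.
Outlet amounts (n = n₀ + Σ ν·ξ):
  M: 581 − 1(497.9) = 83.08
  U: 0 + 1(497.9) − 1(326.9) = 171
  Q: 0 + 3(326.9) = 980.8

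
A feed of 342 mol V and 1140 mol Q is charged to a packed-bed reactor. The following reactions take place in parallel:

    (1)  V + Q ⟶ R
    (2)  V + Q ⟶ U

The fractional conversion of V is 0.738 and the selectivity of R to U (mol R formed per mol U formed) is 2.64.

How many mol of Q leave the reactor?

Conversion of V: V consumed = 0.738 × 342 = 252.4 mol = 1ξ₁ + 1ξ₂.
Selectivity: 1ξ₁ / (1ξ₂) = 2.64 → ξ₁ = 2.64 ξ₂.
Substitute: (1·2.64 + 1) ξ₂ = 252.4 → ξ₂ = 69.34 mol, ξ₁ = 183.1 mol.
Outlet amounts (n = n₀ + Σ ν·ξ):
  V: 342 − 1(183.1) − 1(69.34) = 89.6
  Q: 1140 − 1(183.1) − 1(69.34) = 887.6
  R: 0 + 1(183.1) = 183.1
  U: 0 + 1(69.34) = 69.34

888 mol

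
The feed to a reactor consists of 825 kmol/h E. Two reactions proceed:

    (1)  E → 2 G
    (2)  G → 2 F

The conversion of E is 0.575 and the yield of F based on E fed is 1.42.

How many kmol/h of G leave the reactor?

363 kmol/h

Conversion of E: E consumed = 1ξ₁ = 0.575 × 825 → ξ₁ = 474.4 kmol/h.
Yield of F: 2ξ₂ / 825 = 1.42 → ξ₂ = 585.8 kmol/h.
Outlet amounts (n = n₀ + Σ ν·ξ):
  E: 825 − 1(474.4) = 350.6
  G: 0 + 2(474.4) − 1(585.8) = 363
  F: 0 + 2(585.8) = 1172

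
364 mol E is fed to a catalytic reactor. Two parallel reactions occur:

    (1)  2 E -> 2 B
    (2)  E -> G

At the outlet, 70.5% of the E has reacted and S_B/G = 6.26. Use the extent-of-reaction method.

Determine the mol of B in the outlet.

221 mol

Conversion of E: E consumed = 0.705 × 364 = 256.6 mol = 2ξ₁ + 1ξ₂.
Selectivity: 2ξ₁ / (1ξ₂) = 6.26 → ξ₁ = 3.13 ξ₂.
Substitute: (2·3.13 + 1) ξ₂ = 256.6 → ξ₂ = 35.35 mol, ξ₁ = 110.6 mol.
Outlet amounts (n = n₀ + Σ ν·ξ):
  E: 364 − 2(110.6) − 1(35.35) = 107.4
  B: 0 + 2(110.6) = 221.3
  G: 0 + 1(35.35) = 35.35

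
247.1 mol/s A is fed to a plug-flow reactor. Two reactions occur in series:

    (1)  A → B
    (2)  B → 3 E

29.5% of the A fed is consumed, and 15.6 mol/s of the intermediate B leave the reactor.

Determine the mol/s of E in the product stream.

Conversion of A: A consumed = 1ξ₁ = 0.295 × 247.1 → ξ₁ = 72.89 mol/s.
B balance: n_B = 0 + 1ξ₁ − 1ξ₂ = 15.6 → ξ₂ = (1·72.89 − 15.6)/1 = 57.29 mol/s.
Outlet amounts (n = n₀ + Σ ν·ξ):
  A: 247.1 − 1(72.89) = 174.2
  B: 0 + 1(72.89) − 1(57.29) = 15.6
  E: 0 + 3(57.29) = 171.9

172 mol/s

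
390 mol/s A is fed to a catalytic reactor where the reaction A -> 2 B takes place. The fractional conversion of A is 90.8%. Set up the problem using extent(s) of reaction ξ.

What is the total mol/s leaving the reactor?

A reacted = 0.908 × 390 = 354.1 mol/s; ν_A = −1, so ξ = 354.1/1 = 354.1 mol/s.
Outlet amounts (n = n₀ + ν ξ):
  A: 390 − 1(354.1) = 35.88
  B: 0 + 2(354.1) = 708.2
Total out = 35.88 + 708.2 = 744.1 mol/s.

744 mol/s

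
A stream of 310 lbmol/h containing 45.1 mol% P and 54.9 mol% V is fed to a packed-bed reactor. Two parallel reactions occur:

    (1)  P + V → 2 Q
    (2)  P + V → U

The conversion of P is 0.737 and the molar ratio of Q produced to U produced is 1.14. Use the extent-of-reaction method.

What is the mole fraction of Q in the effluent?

0.306

Conversion of P: P consumed = 0.737 × 139.8 = 103 lbmol/h = 1ξ₁ + 1ξ₂.
Selectivity: 2ξ₁ / (1ξ₂) = 1.14 → ξ₁ = 0.57 ξ₂.
Substitute: (1·0.57 + 1) ξ₂ = 103 → ξ₂ = 65.63 lbmol/h, ξ₁ = 37.41 lbmol/h.
Outlet amounts (n = n₀ + Σ ν·ξ):
  P: 139.8 − 1(37.41) − 1(65.63) = 36.77
  V: 170.2 − 1(37.41) − 1(65.63) = 67.15
  Q: 0 + 2(37.41) = 74.82
  U: 0 + 1(65.63) = 65.63
Total out = 244.4 lbmol/h; y_Q = 74.82 / 244.4 = 0.3062.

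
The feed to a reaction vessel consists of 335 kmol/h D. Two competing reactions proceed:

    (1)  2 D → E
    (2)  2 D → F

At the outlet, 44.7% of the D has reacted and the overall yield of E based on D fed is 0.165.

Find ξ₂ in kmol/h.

ξ₂ = 19.6 kmol/h

Yield of E: 1ξ₁ / 335 = 0.165 → ξ₁ = 55.28 kmol/h.
Conversion of D: 2ξ₁ + 2ξ₂ = 0.447 × 335 = 149.7 → ξ₂ = 19.6 kmol/h.
Outlet amounts (n = n₀ + Σ ν·ξ):
  D: 335 − 2(55.28) − 2(19.6) = 185.3
  E: 0 + 1(55.28) = 55.28
  F: 0 + 1(19.6) = 19.6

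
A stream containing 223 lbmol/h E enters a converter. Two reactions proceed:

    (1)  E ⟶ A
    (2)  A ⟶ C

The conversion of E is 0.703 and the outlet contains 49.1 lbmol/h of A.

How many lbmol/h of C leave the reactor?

Conversion of E: E consumed = 1ξ₁ = 0.703 × 223 → ξ₁ = 156.8 lbmol/h.
A balance: n_A = 0 + 1ξ₁ − 1ξ₂ = 49.1 → ξ₂ = (1·156.8 − 49.1)/1 = 107.7 lbmol/h.
Outlet amounts (n = n₀ + Σ ν·ξ):
  E: 223 − 1(156.8) = 66.23
  A: 0 + 1(156.8) − 1(107.7) = 49.1
  C: 0 + 1(107.7) = 107.7

108 lbmol/h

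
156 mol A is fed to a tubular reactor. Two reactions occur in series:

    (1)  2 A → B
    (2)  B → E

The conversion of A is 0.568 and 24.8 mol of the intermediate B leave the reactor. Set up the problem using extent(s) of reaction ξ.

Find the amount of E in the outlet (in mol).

Conversion of A: A consumed = 2ξ₁ = 0.568 × 156 → ξ₁ = 44.3 mol.
B balance: n_B = 0 + 1ξ₁ − 1ξ₂ = 24.8 → ξ₂ = (1·44.3 − 24.8)/1 = 19.5 mol.
Outlet amounts (n = n₀ + Σ ν·ξ):
  A: 156 − 2(44.3) = 67.39
  B: 0 + 1(44.3) − 1(19.5) = 24.8
  E: 0 + 1(19.5) = 19.5

19.5 mol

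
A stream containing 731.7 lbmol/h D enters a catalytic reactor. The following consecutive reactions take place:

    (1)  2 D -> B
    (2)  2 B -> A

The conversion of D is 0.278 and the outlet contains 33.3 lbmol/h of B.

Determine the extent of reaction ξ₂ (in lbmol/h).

ξ₂ = 34.2 lbmol/h

Conversion of D: D consumed = 2ξ₁ = 0.278 × 731.7 → ξ₁ = 101.7 lbmol/h.
B balance: n_B = 0 + 1ξ₁ − 2ξ₂ = 33.3 → ξ₂ = (1·101.7 − 33.3)/2 = 34.2 lbmol/h.
Outlet amounts (n = n₀ + Σ ν·ξ):
  D: 731.7 − 2(101.7) = 528.3
  B: 0 + 1(101.7) − 2(34.2) = 33.3
  A: 0 + 1(34.2) = 34.2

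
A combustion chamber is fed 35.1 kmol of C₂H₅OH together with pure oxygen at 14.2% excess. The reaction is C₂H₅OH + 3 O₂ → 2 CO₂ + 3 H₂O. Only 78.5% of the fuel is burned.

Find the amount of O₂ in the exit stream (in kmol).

37.6 kmol

Stoichiometric O₂ = 3 × 35.1 = 105.3 kmol; O₂ fed = 105.3 × 1.142 = 120.3 kmol.
Fuel reacted = 0.785 × 35.1 → ξ = 27.55 kmol.
Outlet (n = n₀ + ν ξ):
  C₂H₅OH: 35.1 − 1(27.55) = 7.546
  O₂: 120.3 − 3(27.55) = 37.59
  CO₂: 0 + 2(27.55) = 55.11
  H₂O: 0 + 3(27.55) = 82.66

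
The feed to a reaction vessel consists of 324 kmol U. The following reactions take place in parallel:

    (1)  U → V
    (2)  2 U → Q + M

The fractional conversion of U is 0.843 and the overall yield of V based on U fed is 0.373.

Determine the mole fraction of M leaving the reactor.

Yield of V: 1ξ₁ / 324 = 0.373 → ξ₁ = 120.9 kmol.
Conversion of U: 1ξ₁ + 2ξ₂ = 0.843 × 324 = 273.1 → ξ₂ = 76.14 kmol.
Outlet amounts (n = n₀ + Σ ν·ξ):
  U: 324 − 1(120.9) − 2(76.14) = 50.87
  V: 0 + 1(120.9) = 120.9
  Q: 0 + 1(76.14) = 76.14
  M: 0 + 1(76.14) = 76.14
Total out = 324 kmol; y_M = 76.14 / 324 = 0.235.

0.235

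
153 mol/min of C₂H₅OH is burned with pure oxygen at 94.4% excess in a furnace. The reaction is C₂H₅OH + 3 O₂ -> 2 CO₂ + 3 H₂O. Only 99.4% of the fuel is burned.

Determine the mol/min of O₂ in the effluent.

436 mol/min

Stoichiometric O₂ = 3 × 153 = 459 mol/min; O₂ fed = 459 × 1.944 = 892.3 mol/min.
Fuel reacted = 0.994 × 153 → ξ = 152.1 mol/min.
Outlet (n = n₀ + ν ξ):
  C₂H₅OH: 153 − 1(152.1) = 0.918
  O₂: 892.3 − 3(152.1) = 436
  CO₂: 0 + 2(152.1) = 304.2
  H₂O: 0 + 3(152.1) = 456.2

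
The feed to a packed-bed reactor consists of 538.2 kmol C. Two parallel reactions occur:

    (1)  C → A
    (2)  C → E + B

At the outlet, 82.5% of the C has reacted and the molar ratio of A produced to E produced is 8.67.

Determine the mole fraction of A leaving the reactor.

Conversion of C: C consumed = 0.825 × 538.2 = 444 kmol = 1ξ₁ + 1ξ₂.
Selectivity: 1ξ₁ / (1ξ₂) = 8.67 → ξ₁ = 8.67 ξ₂.
Substitute: (1·8.67 + 1) ξ₂ = 444 → ξ₂ = 45.92 kmol, ξ₁ = 398.1 kmol.
Outlet amounts (n = n₀ + Σ ν·ξ):
  C: 538.2 − 1(398.1) − 1(45.92) = 94.19
  A: 0 + 1(398.1) = 398.1
  E: 0 + 1(45.92) = 45.92
  B: 0 + 1(45.92) = 45.92
Total out = 584.1 kmol; y_A = 398.1 / 584.1 = 0.6815.

0.682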